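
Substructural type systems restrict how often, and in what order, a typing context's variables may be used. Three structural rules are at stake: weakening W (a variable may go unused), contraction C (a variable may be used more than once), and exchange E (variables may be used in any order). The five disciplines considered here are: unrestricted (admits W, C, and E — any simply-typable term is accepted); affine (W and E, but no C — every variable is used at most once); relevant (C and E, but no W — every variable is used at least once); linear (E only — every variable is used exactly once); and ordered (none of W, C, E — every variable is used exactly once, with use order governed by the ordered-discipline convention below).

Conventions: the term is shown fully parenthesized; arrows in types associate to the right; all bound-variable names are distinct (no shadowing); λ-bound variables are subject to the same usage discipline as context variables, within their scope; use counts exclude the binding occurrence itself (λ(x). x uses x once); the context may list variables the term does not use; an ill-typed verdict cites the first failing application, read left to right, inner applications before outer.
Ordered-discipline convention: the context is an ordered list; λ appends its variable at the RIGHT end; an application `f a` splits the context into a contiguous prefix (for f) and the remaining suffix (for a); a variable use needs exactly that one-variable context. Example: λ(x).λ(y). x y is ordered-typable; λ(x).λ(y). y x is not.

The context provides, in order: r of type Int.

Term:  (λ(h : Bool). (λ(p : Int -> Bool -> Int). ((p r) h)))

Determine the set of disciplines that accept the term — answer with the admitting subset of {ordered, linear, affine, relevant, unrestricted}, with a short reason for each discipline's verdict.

admitting disciplines: linear, affine, relevant, unrestricted
use counts: r: 1×, h [bound]: 1×, p [bound]: 1×
left-to-right use order: p, r, h
typing: ✓ — Bool -> (Int -> Bool -> Int) -> Int
ordered: ✗, no contiguous prefix/suffix split fits p, r, h
linear: ✓, exactly-once usage across r, h, p
affine: ✓, at most one use each (r, h, p)
relevant: ✓, r, h, p: all used, weakening unneeded
unrestricted: ✓, well-typed at Bool -> (Int -> Bool -> Int) -> Int; no restrictions here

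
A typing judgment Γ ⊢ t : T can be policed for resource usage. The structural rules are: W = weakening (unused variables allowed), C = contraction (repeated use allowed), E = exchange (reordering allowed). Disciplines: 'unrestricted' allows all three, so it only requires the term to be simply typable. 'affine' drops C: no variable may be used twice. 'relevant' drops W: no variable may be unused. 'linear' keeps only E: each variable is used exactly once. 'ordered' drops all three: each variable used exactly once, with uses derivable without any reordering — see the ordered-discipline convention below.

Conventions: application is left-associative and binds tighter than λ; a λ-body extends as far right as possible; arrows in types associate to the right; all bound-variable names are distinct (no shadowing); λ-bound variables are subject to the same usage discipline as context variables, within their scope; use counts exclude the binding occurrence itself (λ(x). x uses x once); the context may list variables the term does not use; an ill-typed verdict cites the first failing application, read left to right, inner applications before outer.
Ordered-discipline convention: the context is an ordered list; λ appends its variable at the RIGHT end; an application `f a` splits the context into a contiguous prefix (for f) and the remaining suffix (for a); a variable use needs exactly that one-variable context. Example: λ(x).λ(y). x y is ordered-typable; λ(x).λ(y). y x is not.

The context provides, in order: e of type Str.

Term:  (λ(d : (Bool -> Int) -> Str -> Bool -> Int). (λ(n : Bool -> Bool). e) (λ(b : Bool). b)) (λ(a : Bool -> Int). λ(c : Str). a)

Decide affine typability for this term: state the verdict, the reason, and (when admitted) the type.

yes — none of e, d, n, b, a, c used more than once; term : Str
use counts: e: 1; d [bound]: 0; n [bound]: 0; b [bound]: 1; a [bound]: 1; c [bound]: 0
left-to-right use order: e, b, a
typing: the term checks, with type Str
across the five disciplines: ordered ✗, linear ✗, affine ✓, relevant ✗, unrestricted ✓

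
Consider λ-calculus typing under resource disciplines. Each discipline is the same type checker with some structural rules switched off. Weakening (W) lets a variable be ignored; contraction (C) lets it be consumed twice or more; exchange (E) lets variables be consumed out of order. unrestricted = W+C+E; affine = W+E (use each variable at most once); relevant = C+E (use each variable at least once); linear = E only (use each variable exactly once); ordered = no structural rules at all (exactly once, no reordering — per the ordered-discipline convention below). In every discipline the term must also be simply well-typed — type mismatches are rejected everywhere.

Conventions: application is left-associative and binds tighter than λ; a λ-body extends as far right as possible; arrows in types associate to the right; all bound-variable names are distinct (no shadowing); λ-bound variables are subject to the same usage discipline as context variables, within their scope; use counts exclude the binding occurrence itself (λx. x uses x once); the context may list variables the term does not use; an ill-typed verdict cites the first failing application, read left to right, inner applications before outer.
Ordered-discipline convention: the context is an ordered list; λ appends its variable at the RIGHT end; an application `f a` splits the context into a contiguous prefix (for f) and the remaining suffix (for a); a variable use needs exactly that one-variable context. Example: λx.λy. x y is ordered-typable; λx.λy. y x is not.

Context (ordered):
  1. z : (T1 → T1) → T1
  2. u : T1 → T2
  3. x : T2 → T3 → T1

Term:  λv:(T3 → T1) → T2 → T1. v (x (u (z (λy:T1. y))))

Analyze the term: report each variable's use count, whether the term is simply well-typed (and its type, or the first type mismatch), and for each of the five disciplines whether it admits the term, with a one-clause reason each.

usage: z: 1×; u: 1×; x: 1×; v (bound): 1×; y (bound): 1×
order of uses: v, x, u, z, y
typing: ✓ — ((T3 → T1) → T2 → T1) → T2 → T1
ordered ✗ (needs exchange: uses follow v, x, u, z, y)
linear ✓ (z, u, x, v, y: one use apiece)
affine ✓ (no duplicate uses among z, u, x, v, y)
relevant ✓ (none of z, u, x, v, y goes unused)
unrestricted ✓ (simply typable at ((T3 → T1) → T2 → T1) → T2 → T1; W, C, E all held)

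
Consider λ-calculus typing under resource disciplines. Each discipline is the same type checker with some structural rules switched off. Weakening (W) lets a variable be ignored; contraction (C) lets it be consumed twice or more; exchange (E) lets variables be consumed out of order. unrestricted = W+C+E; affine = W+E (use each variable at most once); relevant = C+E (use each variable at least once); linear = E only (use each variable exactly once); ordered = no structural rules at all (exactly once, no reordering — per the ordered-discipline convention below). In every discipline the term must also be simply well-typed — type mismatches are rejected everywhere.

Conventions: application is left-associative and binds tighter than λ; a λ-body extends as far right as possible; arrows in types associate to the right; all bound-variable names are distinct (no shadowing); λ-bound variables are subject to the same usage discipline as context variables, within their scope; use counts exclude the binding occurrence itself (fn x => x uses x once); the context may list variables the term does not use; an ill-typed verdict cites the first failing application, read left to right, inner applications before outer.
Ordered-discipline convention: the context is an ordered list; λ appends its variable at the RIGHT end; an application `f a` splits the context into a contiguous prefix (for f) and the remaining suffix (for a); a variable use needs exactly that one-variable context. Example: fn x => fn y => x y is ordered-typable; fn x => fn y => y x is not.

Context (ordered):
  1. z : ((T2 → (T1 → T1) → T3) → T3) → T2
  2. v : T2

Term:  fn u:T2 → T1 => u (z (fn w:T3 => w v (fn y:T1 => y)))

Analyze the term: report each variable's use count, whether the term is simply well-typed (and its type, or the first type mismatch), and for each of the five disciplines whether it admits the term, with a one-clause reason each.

counts: z: 1; v: 1; u (bound): 1; w (bound): 1; y (bound): 1
left-to-right use order: u, z, w, v, y
typing: ill-typed: applying a non-function (T3)
ordered ✗ (fails simple typing)
linear ✗ (a type mismatch blocks all five)
affine ✗ (the type mismatch rejects it)
relevant ✗ (not simply typable)
unrestricted ✗ (fails simple typing)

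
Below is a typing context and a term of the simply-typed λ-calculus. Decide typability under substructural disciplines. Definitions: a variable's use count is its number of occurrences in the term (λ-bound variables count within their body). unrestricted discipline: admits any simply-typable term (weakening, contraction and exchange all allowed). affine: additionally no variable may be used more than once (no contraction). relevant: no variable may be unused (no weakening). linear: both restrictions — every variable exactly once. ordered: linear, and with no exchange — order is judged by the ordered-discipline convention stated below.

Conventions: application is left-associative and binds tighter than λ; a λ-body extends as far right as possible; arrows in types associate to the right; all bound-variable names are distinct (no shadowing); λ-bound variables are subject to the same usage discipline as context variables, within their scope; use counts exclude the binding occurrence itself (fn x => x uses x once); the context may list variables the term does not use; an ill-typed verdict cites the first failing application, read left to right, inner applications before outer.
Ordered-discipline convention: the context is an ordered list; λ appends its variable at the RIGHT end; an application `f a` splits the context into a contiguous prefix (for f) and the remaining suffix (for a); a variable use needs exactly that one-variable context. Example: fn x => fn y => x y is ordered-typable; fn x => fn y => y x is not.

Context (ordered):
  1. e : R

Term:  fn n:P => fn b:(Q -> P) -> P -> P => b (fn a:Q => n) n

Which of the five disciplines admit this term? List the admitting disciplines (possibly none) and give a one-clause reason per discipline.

admitted in: unrestricted
use counts: e ×0; n (bound) ×2; b (bound) ×1; a (bound) ×0
uses in reading order: b, n, n
typing: the term checks, with type P -> ((Q -> P) -> P -> P) -> P
ordered: ✗, n ×2 used more than once (contraction); unused: e, a — weakening required
linear: ✗, n ×2 used more than once (contraction); unused: e, a — weakening required
affine: ✗, n ×2 used more than once (contraction)
relevant: ✗, unused: e, a — weakening required
unrestricted: ✓, typability at P -> ((Q -> P) -> P -> P) -> P is all that's needed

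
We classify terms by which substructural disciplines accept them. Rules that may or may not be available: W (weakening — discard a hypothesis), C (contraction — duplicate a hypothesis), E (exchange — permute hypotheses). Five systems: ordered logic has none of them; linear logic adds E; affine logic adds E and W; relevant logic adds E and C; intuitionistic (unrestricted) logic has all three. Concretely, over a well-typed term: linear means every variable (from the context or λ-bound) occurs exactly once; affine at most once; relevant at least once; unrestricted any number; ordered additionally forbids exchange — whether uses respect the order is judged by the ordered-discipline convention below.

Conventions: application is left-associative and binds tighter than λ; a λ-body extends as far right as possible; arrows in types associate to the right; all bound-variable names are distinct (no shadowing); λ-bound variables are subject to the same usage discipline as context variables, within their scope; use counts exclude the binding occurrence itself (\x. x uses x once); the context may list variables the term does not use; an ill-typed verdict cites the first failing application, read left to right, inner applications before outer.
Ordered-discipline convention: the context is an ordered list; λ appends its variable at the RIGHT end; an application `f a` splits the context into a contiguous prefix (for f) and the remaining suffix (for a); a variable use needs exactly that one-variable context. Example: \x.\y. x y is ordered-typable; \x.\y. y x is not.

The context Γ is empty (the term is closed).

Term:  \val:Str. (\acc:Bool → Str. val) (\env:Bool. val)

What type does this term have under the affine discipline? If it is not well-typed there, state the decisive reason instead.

not well-typed under affine — needs contraction — val ×2
usage: val (bound): 2, acc (bound): 0, env (bound): 0
uses in reading order: val, val
typing: well-typed at Str → Str
across the five disciplines: ordered ✗ · linear ✗ · affine ✗ · relevant ✗ · unrestricted ✓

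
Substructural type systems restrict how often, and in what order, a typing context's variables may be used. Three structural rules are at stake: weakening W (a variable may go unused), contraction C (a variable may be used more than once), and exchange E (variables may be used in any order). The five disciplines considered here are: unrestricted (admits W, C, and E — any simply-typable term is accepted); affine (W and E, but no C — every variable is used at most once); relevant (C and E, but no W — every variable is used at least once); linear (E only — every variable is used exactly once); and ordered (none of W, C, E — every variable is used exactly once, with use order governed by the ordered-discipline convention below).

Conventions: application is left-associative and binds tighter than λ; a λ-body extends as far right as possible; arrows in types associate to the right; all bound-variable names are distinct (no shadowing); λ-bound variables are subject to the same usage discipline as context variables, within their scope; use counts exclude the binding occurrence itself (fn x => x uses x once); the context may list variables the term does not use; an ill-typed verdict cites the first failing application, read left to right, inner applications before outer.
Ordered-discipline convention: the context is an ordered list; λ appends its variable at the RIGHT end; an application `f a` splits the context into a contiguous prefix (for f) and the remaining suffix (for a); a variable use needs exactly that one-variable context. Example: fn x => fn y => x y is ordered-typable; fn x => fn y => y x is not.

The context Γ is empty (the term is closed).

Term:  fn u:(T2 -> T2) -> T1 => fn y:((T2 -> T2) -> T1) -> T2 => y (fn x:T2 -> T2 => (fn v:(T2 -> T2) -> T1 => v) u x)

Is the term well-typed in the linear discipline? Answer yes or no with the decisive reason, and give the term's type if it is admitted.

yes — exactly-once usage across u, y, x, v; term : ((T2 -> T2) -> T1) -> (((T2 -> T2) -> T1) -> T2) -> T2
variable uses: u (λ-bound)=1; y (λ-bound)=1; x (λ-bound)=1; v (λ-bound)=1
order of uses: y, v, u, x
typing: the term checks, with type ((T2 -> T2) -> T1) -> (((T2 -> T2) -> T1) -> T2) -> T2
all disciplines: ordered ✗ · linear ✓ · affine ✓ · relevant ✓ · unrestricted ✓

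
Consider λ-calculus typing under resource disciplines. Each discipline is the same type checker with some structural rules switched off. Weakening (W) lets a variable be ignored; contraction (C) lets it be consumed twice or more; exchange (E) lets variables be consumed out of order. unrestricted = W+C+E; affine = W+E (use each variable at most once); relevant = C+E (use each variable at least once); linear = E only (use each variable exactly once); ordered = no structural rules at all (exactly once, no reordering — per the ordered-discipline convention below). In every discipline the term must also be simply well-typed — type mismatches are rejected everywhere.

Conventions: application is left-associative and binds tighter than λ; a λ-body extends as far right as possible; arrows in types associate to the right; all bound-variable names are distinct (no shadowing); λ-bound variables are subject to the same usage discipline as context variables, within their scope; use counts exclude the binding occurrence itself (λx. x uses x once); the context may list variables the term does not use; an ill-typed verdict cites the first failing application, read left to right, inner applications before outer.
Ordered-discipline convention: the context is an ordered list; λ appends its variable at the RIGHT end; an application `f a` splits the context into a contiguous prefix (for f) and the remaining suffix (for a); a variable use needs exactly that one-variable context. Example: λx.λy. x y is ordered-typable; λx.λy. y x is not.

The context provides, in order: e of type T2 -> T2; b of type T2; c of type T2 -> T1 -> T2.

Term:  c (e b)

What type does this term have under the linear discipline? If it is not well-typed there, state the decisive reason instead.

term : T1 -> T2
variable uses: e=1, b=1, c=1
left-to-right use order: c, e, b
typing: ✓ — T1 -> T2
across the five disciplines: ordered ✗; linear ✓; affine ✓; relevant ✓; unrestricted ✓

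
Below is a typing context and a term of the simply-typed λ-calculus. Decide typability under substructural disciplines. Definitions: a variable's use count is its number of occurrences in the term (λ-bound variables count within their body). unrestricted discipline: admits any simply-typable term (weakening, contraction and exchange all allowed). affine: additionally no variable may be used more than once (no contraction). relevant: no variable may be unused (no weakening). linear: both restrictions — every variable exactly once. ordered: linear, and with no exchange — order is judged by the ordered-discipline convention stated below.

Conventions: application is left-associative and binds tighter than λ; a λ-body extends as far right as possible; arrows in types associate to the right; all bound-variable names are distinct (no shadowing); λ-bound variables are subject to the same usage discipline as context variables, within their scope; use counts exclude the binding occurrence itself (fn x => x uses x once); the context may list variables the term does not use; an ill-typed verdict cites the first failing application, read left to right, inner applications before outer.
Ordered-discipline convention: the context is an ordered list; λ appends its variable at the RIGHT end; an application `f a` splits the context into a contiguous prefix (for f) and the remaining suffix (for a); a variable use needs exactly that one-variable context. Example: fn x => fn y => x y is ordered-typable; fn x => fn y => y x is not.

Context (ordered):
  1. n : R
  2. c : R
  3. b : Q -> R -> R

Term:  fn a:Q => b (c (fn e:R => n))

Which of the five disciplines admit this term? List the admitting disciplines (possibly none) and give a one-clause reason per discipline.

accepted by: none
variable uses: n: 1×, c: 1×, b: 1×, a (bound): 0×, e (bound): 0×
order of uses: b, c, n
typing: ill-typed: can't apply a value of type R
ordered: ✗ — the type mismatch rejects it
linear: ✗ — not simply typable
affine: ✗ — fails simple typing
relevant: ✗ — a type mismatch blocks all five
unrestricted: ✗ — the type mismatch rejects it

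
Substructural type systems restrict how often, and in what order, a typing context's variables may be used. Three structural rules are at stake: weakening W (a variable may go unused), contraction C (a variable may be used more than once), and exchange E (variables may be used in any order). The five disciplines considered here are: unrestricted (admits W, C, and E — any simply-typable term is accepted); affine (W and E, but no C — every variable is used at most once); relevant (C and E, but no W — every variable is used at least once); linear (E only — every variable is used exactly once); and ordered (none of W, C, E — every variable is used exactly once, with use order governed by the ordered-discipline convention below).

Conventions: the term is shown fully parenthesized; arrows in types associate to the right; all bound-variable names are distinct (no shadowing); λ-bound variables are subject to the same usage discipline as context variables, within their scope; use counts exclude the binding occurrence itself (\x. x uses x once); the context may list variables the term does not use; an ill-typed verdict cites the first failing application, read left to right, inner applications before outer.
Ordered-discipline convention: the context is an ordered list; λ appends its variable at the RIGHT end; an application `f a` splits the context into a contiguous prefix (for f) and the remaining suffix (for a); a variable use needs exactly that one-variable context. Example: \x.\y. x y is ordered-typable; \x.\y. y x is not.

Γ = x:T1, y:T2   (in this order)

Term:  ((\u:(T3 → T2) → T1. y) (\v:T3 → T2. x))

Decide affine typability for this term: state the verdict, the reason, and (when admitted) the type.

yes — no duplicate uses among x, y, u, v; term : T2
usage: x ×1; y ×1; u (bound) ×0; v (bound) ×0
use order (left to right): y, x
typing: well-typed at T2
summary: ordered ✗ | linear ✗ | affine ✓ | relevant ✗ | unrestricted ✓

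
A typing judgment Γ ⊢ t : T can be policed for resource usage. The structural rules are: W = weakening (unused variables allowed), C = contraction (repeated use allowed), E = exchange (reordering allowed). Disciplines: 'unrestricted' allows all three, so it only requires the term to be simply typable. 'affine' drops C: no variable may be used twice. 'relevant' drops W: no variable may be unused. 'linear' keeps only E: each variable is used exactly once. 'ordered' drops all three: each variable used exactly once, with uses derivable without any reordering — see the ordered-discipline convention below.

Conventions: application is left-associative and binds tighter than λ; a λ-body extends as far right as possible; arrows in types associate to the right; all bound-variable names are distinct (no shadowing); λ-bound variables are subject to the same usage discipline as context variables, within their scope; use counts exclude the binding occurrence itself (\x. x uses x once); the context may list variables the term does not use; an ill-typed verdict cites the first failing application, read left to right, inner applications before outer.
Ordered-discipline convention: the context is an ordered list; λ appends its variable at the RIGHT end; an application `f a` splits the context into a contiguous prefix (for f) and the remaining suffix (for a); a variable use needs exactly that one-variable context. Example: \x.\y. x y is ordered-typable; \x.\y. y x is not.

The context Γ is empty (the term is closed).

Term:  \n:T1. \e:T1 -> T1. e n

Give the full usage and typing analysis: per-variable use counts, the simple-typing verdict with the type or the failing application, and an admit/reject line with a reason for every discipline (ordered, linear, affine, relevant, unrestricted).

usage: n (λ-bound): 1, e (λ-bound): 1
uses in reading order: e, n
typing: the term checks, with type T1 -> (T1 -> T1) -> T1
ordered: ✗, use order e, n needs exchange
linear: ✓, exactly-once usage across n, e
affine: ✓, no duplicate uses among n, e
relevant: ✓, every one of n, e appears
unrestricted: ✓, simply typable at T1 -> (T1 -> T1) -> T1; W, C, E all held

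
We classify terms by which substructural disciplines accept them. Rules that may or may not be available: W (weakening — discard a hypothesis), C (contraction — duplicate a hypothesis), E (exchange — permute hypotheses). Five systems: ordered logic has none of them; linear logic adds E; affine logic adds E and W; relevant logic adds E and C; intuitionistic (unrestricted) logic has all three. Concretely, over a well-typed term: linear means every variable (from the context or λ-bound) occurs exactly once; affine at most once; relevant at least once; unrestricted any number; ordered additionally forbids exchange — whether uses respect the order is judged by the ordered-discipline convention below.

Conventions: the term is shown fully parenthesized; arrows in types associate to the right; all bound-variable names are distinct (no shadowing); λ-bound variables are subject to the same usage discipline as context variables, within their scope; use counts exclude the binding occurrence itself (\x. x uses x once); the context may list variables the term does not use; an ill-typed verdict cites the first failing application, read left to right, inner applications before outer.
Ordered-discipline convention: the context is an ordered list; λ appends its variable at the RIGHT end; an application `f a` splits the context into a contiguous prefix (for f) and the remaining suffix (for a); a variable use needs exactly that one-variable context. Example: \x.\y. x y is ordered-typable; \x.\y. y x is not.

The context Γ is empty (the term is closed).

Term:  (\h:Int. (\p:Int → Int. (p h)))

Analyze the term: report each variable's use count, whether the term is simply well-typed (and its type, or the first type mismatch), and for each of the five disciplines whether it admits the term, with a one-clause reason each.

variable uses: h (λ-bound)=1; p (λ-bound)=1
use order (left to right): p, h
typing: the term checks, with type Int → (Int → Int) → Int
ordered ✗ (no contiguous prefix/suffix split fits p, h)
linear ✓ (single use per variable (h, p))
affine ✓ (h, p: no repeats, contraction unneeded)
relevant ✓ (none of h, p goes unused)
unrestricted ✓ (type-checks (Int → (Int → Int) → Int) and nothing is barred)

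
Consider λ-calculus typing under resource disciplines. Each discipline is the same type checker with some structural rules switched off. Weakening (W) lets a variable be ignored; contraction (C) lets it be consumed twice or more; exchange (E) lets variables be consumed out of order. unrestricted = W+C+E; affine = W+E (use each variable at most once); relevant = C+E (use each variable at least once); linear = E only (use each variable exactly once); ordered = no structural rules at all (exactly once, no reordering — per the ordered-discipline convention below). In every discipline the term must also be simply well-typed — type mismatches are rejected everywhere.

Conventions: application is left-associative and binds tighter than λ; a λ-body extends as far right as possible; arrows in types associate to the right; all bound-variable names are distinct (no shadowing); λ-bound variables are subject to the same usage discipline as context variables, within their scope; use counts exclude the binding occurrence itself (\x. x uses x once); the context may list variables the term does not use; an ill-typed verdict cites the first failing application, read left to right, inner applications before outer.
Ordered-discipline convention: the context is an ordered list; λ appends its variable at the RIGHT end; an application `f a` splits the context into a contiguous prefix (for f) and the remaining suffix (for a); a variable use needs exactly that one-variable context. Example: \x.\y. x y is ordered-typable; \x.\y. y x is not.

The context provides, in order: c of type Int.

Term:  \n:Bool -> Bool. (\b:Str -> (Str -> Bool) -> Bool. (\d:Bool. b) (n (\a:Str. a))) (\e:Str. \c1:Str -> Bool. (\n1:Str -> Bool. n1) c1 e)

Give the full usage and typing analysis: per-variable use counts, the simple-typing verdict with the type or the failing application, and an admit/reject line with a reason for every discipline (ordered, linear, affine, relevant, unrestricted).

counts: c ×0; n [bound] ×1; b [bound] ×1; d [bound] ×0; a [bound] ×1; e [bound] ×1; c1 [bound] ×1; n1 [bound] ×1
order of uses: b, n, a, n1, c1, e
typing: ill-typed: a function awaiting Bool gets Str -> Str
ordered: ✗, a type mismatch blocks all five
linear: ✗, the type mismatch rejects it
affine: ✗, not simply typable
relevant: ✗, fails simple typing
unrestricted: ✗, a type mismatch blocks all five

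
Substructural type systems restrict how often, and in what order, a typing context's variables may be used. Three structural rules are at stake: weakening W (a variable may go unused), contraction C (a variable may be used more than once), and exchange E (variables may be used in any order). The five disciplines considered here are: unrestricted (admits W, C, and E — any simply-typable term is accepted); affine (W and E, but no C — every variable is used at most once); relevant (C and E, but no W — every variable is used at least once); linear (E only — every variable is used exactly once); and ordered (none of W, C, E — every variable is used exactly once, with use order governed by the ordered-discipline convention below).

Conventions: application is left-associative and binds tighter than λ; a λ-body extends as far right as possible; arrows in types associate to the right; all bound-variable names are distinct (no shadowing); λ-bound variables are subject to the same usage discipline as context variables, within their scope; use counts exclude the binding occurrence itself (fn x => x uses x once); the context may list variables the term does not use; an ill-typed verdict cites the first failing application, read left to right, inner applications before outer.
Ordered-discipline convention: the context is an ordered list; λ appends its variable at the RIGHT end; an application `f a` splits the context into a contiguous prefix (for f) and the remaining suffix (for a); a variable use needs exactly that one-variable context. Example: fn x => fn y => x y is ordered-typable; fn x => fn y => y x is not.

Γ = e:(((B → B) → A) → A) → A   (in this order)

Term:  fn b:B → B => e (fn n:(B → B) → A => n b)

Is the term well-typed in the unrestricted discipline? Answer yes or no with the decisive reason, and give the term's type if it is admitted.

yes — simply typable at (B → B) → A; W, C, E all held; term : (B → B) → A
use counts: e ×1; b (λ-bound) ×1; n (λ-bound) ×1
use order (left to right): e, n, b
typing: the term checks, with type (B → B) → A
all disciplines: ordered ✗ | linear ✓ | affine ✓ | relevant ✓ | unrestricted ✓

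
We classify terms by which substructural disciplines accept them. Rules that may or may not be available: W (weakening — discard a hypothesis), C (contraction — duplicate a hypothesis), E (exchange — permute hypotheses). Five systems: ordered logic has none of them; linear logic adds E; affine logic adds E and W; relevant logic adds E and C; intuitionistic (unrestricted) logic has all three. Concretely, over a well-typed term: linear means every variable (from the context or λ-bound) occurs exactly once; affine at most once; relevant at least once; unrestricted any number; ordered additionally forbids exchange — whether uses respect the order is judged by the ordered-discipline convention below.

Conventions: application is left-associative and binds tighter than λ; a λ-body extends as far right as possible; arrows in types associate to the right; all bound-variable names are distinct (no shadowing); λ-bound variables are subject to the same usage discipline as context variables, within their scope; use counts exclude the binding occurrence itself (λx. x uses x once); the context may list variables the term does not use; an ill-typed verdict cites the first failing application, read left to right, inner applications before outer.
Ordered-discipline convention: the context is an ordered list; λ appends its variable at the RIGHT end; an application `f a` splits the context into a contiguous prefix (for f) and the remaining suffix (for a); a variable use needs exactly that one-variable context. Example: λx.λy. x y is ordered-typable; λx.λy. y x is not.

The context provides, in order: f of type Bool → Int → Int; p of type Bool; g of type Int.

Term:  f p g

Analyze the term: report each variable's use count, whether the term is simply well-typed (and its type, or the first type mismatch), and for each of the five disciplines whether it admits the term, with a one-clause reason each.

usage: f ×1; p ×1; g ×1
uses in reading order: f, p, g
typing: the term checks, with type Int
ordered ✓ (f, p, g: once each, no exchange needed)
linear ✓ (f, p, g: one use apiece)
affine ✓ (none of f, p, g used more than once)
relevant ✓ (none of f, p, g goes unused)
unrestricted ✓ (typability at Int is all that's needed)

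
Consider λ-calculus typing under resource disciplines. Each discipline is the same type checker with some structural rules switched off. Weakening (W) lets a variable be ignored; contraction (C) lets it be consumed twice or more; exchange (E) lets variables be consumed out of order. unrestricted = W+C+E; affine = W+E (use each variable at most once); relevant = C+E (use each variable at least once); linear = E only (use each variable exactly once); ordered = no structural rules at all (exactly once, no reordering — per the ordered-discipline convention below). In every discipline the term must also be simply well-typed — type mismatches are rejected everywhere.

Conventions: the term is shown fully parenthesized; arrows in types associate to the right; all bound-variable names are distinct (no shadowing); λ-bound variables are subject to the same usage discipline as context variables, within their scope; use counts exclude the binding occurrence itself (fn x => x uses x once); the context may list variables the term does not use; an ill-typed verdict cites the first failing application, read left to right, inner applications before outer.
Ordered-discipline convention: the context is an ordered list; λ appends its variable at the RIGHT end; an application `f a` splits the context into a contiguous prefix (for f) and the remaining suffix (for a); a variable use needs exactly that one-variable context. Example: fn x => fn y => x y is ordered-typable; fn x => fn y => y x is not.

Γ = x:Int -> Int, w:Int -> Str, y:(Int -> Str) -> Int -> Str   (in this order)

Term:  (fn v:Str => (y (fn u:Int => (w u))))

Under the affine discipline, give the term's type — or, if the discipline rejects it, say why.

term : Str -> Int -> Str
variable uses: x ×0; w ×1; y ×1; v (bound) ×0; u (bound) ×1
left-to-right use order: y, w, u
typing: well-typed — term : Str -> Int -> Str
all disciplines: ordered ✗, linear ✗, affine ✓, relevant ✗, unrestricted ✓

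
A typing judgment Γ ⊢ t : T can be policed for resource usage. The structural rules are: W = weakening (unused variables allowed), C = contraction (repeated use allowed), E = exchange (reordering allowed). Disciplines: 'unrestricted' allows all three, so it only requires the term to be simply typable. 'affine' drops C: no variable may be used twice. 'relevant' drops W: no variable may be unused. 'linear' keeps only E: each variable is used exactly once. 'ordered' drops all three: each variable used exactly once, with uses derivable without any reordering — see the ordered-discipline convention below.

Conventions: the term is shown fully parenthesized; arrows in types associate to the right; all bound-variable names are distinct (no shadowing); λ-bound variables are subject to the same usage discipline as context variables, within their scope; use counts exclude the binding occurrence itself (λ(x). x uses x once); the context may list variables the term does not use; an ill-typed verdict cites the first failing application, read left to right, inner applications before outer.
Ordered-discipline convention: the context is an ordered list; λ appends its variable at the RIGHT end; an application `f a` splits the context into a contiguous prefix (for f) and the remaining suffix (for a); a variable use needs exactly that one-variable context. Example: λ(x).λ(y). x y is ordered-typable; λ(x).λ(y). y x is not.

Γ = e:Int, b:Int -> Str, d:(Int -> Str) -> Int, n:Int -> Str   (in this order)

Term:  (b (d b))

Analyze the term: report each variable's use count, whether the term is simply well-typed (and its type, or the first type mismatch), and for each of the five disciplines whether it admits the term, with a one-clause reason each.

usage: e=0, b=2, d=1, n=0
order of uses: b, d, b
typing: well-typed — term : Str
ordered: ✗ — repeated use of b ×2; needs weakening: e, n unused
linear: ✗ — repeated use of b ×2; needs weakening: e, n unused
affine: ✗ — repeated use of b ×2
relevant: ✗ — needs weakening: e, n unused
unrestricted: ✓ — typability at Str is all that's needed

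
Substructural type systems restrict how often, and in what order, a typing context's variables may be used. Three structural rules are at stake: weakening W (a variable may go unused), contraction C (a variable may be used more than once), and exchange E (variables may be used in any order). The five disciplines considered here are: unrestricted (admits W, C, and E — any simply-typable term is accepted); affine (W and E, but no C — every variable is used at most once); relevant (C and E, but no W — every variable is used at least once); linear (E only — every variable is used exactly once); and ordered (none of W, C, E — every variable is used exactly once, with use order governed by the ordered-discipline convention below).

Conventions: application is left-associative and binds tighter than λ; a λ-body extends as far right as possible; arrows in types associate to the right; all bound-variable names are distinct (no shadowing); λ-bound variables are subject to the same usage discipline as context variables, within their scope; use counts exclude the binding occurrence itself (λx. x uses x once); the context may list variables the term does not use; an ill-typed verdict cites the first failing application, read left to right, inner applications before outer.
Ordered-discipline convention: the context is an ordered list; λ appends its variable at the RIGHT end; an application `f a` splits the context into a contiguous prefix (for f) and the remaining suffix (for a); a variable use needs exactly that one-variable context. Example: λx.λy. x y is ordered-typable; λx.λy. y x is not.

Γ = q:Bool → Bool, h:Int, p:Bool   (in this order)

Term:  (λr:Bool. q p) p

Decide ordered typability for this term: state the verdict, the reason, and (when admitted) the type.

no — needs contraction — p ×2; h, r left unused
counts: q ×1; h ×0; p ×2; r (λ-bound) ×0
left-to-right use order: q, p, p
typing: the term checks, with type Bool
all disciplines: ordered ✗ | linear ✗ | affine ✗ | relevant ✗ | unrestricted ✓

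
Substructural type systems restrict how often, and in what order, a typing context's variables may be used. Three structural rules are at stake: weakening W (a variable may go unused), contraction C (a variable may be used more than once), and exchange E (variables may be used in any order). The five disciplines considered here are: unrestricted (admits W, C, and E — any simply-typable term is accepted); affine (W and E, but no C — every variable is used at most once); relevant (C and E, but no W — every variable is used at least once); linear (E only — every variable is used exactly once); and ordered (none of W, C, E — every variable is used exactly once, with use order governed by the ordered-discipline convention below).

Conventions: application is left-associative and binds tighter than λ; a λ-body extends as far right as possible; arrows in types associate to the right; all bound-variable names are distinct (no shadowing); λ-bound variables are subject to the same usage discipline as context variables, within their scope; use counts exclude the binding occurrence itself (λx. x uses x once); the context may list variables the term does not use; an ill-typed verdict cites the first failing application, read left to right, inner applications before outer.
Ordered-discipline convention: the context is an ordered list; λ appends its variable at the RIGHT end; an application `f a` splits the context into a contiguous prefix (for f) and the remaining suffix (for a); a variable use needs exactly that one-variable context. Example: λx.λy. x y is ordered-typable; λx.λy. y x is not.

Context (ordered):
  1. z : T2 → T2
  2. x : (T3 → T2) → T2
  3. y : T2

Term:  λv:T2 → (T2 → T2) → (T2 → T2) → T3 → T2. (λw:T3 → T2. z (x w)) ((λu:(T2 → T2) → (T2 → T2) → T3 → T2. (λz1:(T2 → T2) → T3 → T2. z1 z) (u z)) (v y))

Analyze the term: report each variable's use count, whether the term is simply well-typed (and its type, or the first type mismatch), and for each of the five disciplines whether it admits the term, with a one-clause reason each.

counts: z: 3; x: 1; y: 1; v (λ-bound): 1; w (λ-bound): 1; u (λ-bound): 1; z1 (λ-bound): 1
order of uses: z, x, w, z1, z, u, z, v, y
typing: the term checks, with type (T2 → (T2 → T2) → (T2 → T2) → T3 → T2) → T2
ordered: ✗, repeated use of z ×3
linear: ✗, repeated use of z ×3
affine: ✗, repeated use of z ×3
relevant: ✓, every one of z, x, y, v, w, u, z1 appears
unrestricted: ✓, typability at (T2 → (T2 → T2) → (T2 → T2) → T3 → T2) → T2 is all that's needed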